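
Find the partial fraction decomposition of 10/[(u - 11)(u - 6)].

10/(u - 11)(u - 6) = A/(u - 11) + B/(u - 6). A = 10/(11 - 6) = 2, B = 10/(6 - 11) = -2
Result: 2/(u - 11) - 2/(u - 6)


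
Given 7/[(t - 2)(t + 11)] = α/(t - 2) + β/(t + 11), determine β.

Cover-up at t = -11: β = 7/(-11 - 2) = -7/13


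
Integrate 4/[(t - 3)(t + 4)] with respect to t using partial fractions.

Decompose: 4/[(t - 3)(t + 4)] = (4/7)/(t - 3) - (4/7)/(t + 4). Integrate each term: (4/7) ln|(t - 3)| - (4/7) ln|(t + 4)| + C


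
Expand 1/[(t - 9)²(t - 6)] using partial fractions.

Cover-up at t=6: γ = 1/(6 - 9)² = 1/9. Cover-up at t=9: β = 1/(9 - 6) = 1/3. Comparing t² coeff: α = -γ = -1/9
Result: (-1/9)/(t - 9) + (1/3)/(t - 9)² + (1/9)/(t - 6)


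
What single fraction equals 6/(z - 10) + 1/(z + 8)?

Common denominator (z - 10)(z + 8). Numerator: 6(z + 8) + 1(z - 10) = (6z + 48) + (z - 10) = 7z + 38
Result: (7z + 38)/[(z - 10)(z + 8)]


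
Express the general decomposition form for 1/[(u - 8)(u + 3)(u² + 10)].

Two linear + quadratic: P/(u - 8) + Q/(u + 3) + (Ru + S)/(u² + 10)


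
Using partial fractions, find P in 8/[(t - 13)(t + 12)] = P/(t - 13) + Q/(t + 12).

Cover-up at t = 13: P = 8/(13 + 12) = 8/25


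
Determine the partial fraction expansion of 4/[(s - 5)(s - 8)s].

Using cover-up method: A = -4/15, B = 1/6, C = 1/10
Result: (-4/15)/(s - 5) + (1/6)/(s - 8) + (1/10)/s


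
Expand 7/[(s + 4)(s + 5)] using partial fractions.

7/(s + 4)(s + 5) = P/(s + 4) + Q/(s + 5). P = 7/(-4 + 5) = 7, Q = 7/(-5 + 4) = -7
Result: 7/(s + 4) - 7/(s + 5)


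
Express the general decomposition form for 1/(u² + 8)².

Repeated quadratic factor: (Pu + Q)/(u² + 8) + (Ru + S)/(u² + 8)²


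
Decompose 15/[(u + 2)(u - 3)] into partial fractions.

15/(u + 2)(u - 3) = α/(u + 2) + β/(u - 3). α = 15/(-2 - 3) = -3, β = 15/(3 + 2) = 3
Result: -3/(u + 2) + 3/(u - 3)


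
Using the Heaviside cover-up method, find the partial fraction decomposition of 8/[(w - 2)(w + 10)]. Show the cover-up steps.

Cover (w - 2): set w=2, get α = 8/(2 + 10) = 2/3. Cover (w + 10): set w=-10, get β = 8/(-10 - 2) = -2/3.
Result: (2/3)/(w - 2) - (2/3)/(w + 10)


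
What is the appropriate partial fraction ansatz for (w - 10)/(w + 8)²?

Repeated linear factor: A/(w + 8) + B/(w + 8)²


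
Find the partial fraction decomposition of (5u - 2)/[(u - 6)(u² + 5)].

At u=6: A = (5·6 - 2)/(6² + 5) = 28/41. B = -A = -28/41, C = 5 - 6·A = 37/41
Result: (28/41)/(u - 6) - ((28/41)u - 37/41)/(u² + 5)


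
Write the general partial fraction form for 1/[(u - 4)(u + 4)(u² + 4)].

Two linear + quadratic: P/(u - 4) + Q/(u + 4) + (Ru + S)/(u² + 4)


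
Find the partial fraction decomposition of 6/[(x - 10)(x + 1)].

6/(x - 10)(x + 1) = P/(x - 10) + Q/(x + 1). P = 6/(10 + 1) = 6/11, Q = 6/(-1 - 10) = -6/11
Result: (6/11)/(x - 10) - (6/11)/(x + 1)


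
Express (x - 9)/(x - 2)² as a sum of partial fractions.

(x - 9) = A(x - 2) + B. At x = 2: B = 1·2 - 9 = -7. Coeff of x: A = 1
Result: 1/(x - 2) - 7/(x - 2)²


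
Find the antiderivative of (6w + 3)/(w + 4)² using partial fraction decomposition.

Decompose: P = 6, Q = 6·(-4) + 3 = -21, so (6w + 3)/(w + 4)² = 6/(w + 4) - 21/(w + 4)². Integrate: ∫ P/(w + 4) dw = 6 ln|(w + 4)|; ∫ Q/(w + 4)² dw = 21/(w + 4). Sum: 6 ln|(w + 4)| + 21/(w + 4) + C


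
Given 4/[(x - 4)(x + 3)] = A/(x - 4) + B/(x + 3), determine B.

Cover-up at x = -3: B = 4/(-3 - 4) = -4/7


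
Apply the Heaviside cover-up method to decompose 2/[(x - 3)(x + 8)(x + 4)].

Cover (x - 3), x=3: P = 2/[(3 + 8)(3 + 4)] = 2/77. Cover (x + 8), x=-8: Q = 2/[(-8 - 3)(-8 + 4)] = 1/22. Cover (x + 4), x=-4: R = 2/[(-4 - 3)(-4 + 8)] = -1/14.
Result: (2/77)/(x - 3) + (1/22)/(x + 8) - (1/14)/(x + 4)


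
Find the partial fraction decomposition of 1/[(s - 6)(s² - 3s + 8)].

Cover-up at s = 6: P = 1/(6² - 3·6 + 8) = 1/26. Then Q = -P = -1/26, R = -P·(-3 + 6) = -3/26
Result: (1/26)/(s - 6) - ((1/26)s + 3/26)/(s² - 3s + 8)


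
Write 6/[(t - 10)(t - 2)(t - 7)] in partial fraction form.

Using cover-up method: α = 1/4, β = 3/20, γ = -2/5
Result: (1/4)/(t - 10) + (3/20)/(t - 2) - (2/5)/(t - 7)


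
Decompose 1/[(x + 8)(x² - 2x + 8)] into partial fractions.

Cover-up at x = -8: α = 1/((-8)² - 2·(-8) + 8) = 1/88. Then β = -α = -1/88, γ = -α·(-2 - 8) = 5/44
Result: (1/88)/(x + 8) - ((1/88)x - 5/44)/(x² - 2x + 8)


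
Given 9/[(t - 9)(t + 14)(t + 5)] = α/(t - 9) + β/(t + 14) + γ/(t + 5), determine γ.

Cover-up at t = -5: γ = 9/[(-5 - 9)(-5 + 14)] = 9/[(-14)(9)] = -9/126 = -1/14


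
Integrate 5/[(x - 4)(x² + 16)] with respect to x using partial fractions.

Cover-up at x=4: A = 5/(4²+16) = 5/32. Coeff matching: B = -5/32, C = -5/8. Decomposition: (5/32)/(x - 4) - ((5/32)x + 5/8)/(x² + 16). Integrate: linear → ln, quadratic → (1/2)ln + arctan: (5/32) ln|(x - 4)| - (5/64) ln(x² + 16) - (5/32) arctan(x/4) + C


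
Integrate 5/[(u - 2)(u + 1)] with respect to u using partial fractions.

Decompose: 5/[(u - 2)(u + 1)] = (5/3)/(u - 2) - (5/3)/(u + 1). Integrate each term: (5/3) ln|(u - 2)| - (5/3) ln|(u + 1)| + C


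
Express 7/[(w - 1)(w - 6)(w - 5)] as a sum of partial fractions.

Using cover-up method: P = 7/20, Q = 7/5, R = -7/4
Result: (7/20)/(w - 1) + (7/5)/(w - 6) - (7/4)/(w - 5)


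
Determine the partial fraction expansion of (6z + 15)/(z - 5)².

(6z + 15) = P(z - 5) + Q. At z = 5: Q = 6·5 + 15 = 45. Coeff of z: P = 6
Result: 6/(z - 5) + 45/(z - 5)²


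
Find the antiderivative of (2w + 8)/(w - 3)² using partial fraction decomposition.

Decompose: A = 2, B = 2·3 + 8 = 14, so (2w + 8)/(w - 3)² = 2/(w - 3) + 14/(w - 3)². Integrate: ∫ A/(w - 3) dw = 2 ln|(w - 3)|; ∫ B/(w - 3)² dw = -14/(w - 3). Sum: 2 ln|(w - 3)| - 14/(w - 3) + C


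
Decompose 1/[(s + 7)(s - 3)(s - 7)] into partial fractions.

Using cover-up method: α = 1/140, β = -1/40, γ = 1/56
Result: (1/140)/(s + 7) - (1/40)/(s - 3) + (1/56)/(s - 7)


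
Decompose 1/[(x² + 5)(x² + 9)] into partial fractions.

Coefficient matching gives P = R = 0, Q = 1/(9-5) = 1/4, S = -Q = -1/4
Result: (1/4)/(x² + 5) - (1/4)/(x² + 9)


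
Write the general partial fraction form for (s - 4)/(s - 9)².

Repeated linear factor: P/(s - 9) + Q/(s - 9)²


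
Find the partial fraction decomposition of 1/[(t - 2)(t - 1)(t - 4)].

Using cover-up method: P = -1/2, Q = 1/3, R = 1/6
Result: (-1/2)/(t - 2) + (1/3)/(t - 1) + (1/6)/(t - 4)


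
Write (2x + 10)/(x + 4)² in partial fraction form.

(2x + 10) = α(x + 4) + β. At x = -4: β = 2·(-4) + 10 = 2. Coeff of x: α = 2
Result: 2/(x + 4) + 2/(x + 4)²


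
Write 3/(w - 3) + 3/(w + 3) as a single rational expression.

Common denominator (w - 3)(w + 3). Numerator: 3(w + 3) + 3(w - 3) = (3w + 9) + (3w - 9) = 6w
Result: (6w)/[(w - 3)(w + 3)]


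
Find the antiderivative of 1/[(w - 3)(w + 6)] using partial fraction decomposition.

Decompose: 1/[(w - 3)(w + 6)] = (1/9)/(w - 3) - (1/9)/(w + 6). Integrate each term: (1/9) ln|(w - 3)| - (1/9) ln|(w + 6)| + C


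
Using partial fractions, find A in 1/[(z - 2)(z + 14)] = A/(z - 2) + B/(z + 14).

Cover-up at z = 2: A = 1/(2 + 14) = 1/16


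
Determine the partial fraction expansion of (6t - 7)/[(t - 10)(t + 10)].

At t=10: α = (6·10 - 7)/(10 + 10) = 53/20. At t=-10: β = (6·(-10) - 7)/(-10 - 10) = 67/20
Result: (53/20)/(t - 10) + (67/20)/(t + 10)


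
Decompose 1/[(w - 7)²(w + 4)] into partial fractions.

Cover-up at w=-4: R = 1/(-4 - 7)² = 1/121. Cover-up at w=7: Q = 1/(7 + 4) = 1/11. Comparing w² coeff: P = -R = -1/121
Result: (-1/121)/(w - 7) + (1/11)/(w - 7)² + (1/121)/(w + 4)


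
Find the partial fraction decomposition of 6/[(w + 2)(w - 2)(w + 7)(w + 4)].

Using Heaviside cover-up: (-3/20)/(w + 2) + (1/36)/(w - 2) - (2/45)/(w + 7) + (1/6)/(w + 4)


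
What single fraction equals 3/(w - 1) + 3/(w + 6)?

Common denominator (w - 1)(w + 6). Numerator: 3(w + 6) + 3(w - 1) = (3w + 18) + (3w - 3) = 6w + 15
Result: (6w + 15)/[(w - 1)(w + 6)]


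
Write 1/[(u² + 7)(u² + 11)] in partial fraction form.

Coefficient matching gives P = R = 0, Q = 1/(11-7) = 1/4, S = -Q = -1/4
Result: (1/4)/(u² + 7) - (1/4)/(u² + 11)


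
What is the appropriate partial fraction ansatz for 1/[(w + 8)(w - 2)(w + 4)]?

Three distinct linear factors: α/(w + 8) + β/(w - 2) + γ/(w + 4)


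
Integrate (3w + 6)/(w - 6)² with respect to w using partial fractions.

Decompose: P = 3, Q = 3·6 + 6 = 24, so (3w + 6)/(w - 6)² = 3/(w - 6) + 24/(w - 6)². Integrate: ∫ P/(w - 6) dw = 3 ln|(w - 6)|; ∫ Q/(w - 6)² dw = -24/(w - 6). Sum: 3 ln|(w - 6)| - 24/(w - 6) + C


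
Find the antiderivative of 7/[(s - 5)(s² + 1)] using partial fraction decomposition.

Cover-up at s=5: A = 7/(5²+1) = 7/26. Coeff matching: B = -7/26, C = -35/26. Decomposition: (7/26)/(s - 5) - ((7/26)s + 35/26)/(s² + 1). Integrate: linear → ln, quadratic → (1/2)ln + arctan: (7/26) ln|(s - 5)| - (7/52) ln(s² + 1) - (35/26) arctan(s) + C


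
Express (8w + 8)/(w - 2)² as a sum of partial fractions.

(8w + 8) = A(w - 2) + B. At w = 2: B = 8·2 + 8 = 24. Coeff of w: A = 8
Result: 8/(w - 2) + 24/(w - 2)²


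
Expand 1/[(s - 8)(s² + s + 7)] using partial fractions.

Cover-up at s = 8: A = 1/(8² + 1·8 + 7) = 1/79. Then B = -A = -1/79, C = -A·(1 + 8) = -9/79
Result: (1/79)/(s - 8) - ((1/79)s + 9/79)/(s² + s + 7)


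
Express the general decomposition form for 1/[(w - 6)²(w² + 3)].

Repeated linear + quadratic: α/(w - 6) + β/(w - 6)² + (γw + δ)/(w² + 3)


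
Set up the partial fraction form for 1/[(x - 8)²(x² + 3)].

Repeated linear + quadratic: A/(x - 8) + B/(x - 8)² + (Cx + D)/(x² + 3)


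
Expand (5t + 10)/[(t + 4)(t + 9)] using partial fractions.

At t=-4: A = (5·(-4) + 10)/(-4 + 9) = -2. At t=-9: B = (5·(-9) + 10)/(-9 + 4) = 7
Result: -2/(t + 4) + 7/(t + 9)


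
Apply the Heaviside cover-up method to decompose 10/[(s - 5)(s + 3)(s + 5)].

Cover (s - 5), s=5: P = 10/[(5 + 3)(5 + 5)] = 1/8. Cover (s + 3), s=-3: Q = 10/[(-3 - 5)(-3 + 5)] = -5/8. Cover (s + 5), s=-5: R = 10/[(-5 - 5)(-5 + 3)] = 1/2.
Result: (1/8)/(s - 5) - (5/8)/(s + 3) + (1/2)/(s + 5)


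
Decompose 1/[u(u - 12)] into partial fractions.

1/u(u - 12) = P/u + Q/(u - 12). P = 1/(0 - 12) = -1/12, Q = 1/(12 - 0) = 1/12
Result: (-1/12)/u + (1/12)/(u - 12)


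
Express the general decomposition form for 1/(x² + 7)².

Repeated quadratic factor: (Px + Q)/(x² + 7) + (Rx + S)/(x² + 7)²


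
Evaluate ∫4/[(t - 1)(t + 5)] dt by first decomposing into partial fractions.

Decompose: 4/[(t - 1)(t + 5)] = (2/3)/(t - 1) - (2/3)/(t + 5). Integrate each term: (2/3) ln|(t - 1)| - (2/3) ln|(t + 5)| + C


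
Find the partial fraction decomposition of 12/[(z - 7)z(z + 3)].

Using cover-up method: α = 6/35, β = -4/7, γ = 2/5
Result: (6/35)/(z - 7) - (4/7)/z + (2/5)/(z + 3)


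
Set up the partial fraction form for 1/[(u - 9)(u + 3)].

Distinct linear factors: P/(u - 9) + Q/(u + 3)


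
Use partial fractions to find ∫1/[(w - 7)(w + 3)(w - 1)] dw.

Cover-up: α = 1/60, β = 1/40, γ = -1/24. Decomposition: (1/60)/(w - 7) + (1/40)/(w + 3) - (1/24)/(w - 1). Integrate each term: (1/60) ln|(w - 7)| + (1/40) ln|(w + 3)| - (1/24) ln|(w - 1)| + C


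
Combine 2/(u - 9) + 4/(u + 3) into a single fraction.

Common denominator (u - 9)(u + 3). Numerator: 2(u + 3) + 4(u - 9) = (2u + 6) + (4u - 36) = 6u - 30
Result: (6u - 30)/[(u - 9)(u + 3)]


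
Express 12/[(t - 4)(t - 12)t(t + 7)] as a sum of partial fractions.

Using Heaviside cover-up: (-3/88)/(t - 4) + (1/152)/(t - 12) + (1/28)/t - (12/1463)/(t + 7)


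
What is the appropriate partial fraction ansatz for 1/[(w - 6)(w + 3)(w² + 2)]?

Two linear + quadratic: α/(w - 6) + β/(w + 3) + (γw + δ)/(w² + 2)


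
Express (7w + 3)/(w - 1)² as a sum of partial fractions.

(7w + 3) = α(w - 1) + β. At w = 1: β = 7·1 + 3 = 10. Coeff of w: α = 7
Result: 7/(w - 1) + 10/(w - 1)²


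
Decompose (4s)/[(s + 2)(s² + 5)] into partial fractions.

At s=-2: α = (4·(-2) + 0)/((-2)² + 5) = -8/9. β = -α = 8/9, γ = 4 - (-2)·α = 20/9
Result: (-8/9)/(s + 2) + ((8/9)s + 20/9)/(s² + 5)


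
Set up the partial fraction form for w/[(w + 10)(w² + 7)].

Linear + irreducible quadratic: α/(w + 10) + (βw + γ)/(w² + 7)


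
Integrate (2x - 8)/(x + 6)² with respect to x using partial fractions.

Decompose: P = 2, Q = 2·(-6) - 8 = -20, so (2x - 8)/(x + 6)² = 2/(x + 6) - 20/(x + 6)². Integrate: ∫ P/(x + 6) dx = 2 ln|(x + 6)|; ∫ Q/(x + 6)² dx = 20/(x + 6). Sum: 2 ln|(x + 6)| + 20/(x + 6) + C


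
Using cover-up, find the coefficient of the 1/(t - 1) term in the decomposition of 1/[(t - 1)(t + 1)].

Cover (t - 1), set t=1: 1/((t + 1) at t=1) = 1/(2) = 1/2


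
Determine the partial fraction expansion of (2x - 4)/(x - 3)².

(2x - 4) = A(x - 3) + B. At x = 3: B = 2·3 - 4 = 2. Coeff of x: A = 2
Result: 2/(x - 3) + 2/(x - 3)²


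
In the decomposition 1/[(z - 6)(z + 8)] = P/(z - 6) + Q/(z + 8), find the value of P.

Cover-up at z = 6: P = 1/(6 + 8) = 1/14


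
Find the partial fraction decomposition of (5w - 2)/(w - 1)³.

(5w - 2) = α(w - 1)² + β(w - 1) + γ. At w = 1: γ = 5·1 - 2 = 3. Coefficients: α = 0, β = 5
Result: 5/(w - 1)² + 3/(w - 1)³


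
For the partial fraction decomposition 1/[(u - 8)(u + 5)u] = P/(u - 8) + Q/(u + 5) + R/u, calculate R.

Cover-up at u = 0: R = 1/[(0 - 8)(0 + 5)] = 1/[(-8)(5)] = -1/40


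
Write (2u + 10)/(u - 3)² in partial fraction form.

(2u + 10) = P(u - 3) + Q. At u = 3: Q = 2·3 + 10 = 16. Coeff of u: P = 2
Result: 2/(u - 3) + 16/(u - 3)²


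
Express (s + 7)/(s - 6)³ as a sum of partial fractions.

(s + 7) = A(s - 6)² + B(s - 6) + C. At s = 6: C = 1·6 + 7 = 13. Coefficients: A = 0, B = 1
Result: 1/(s - 6)² + 13/(s - 6)³


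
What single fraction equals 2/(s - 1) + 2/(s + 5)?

Common denominator (s - 1)(s + 5). Numerator: 2(s + 5) + 2(s - 1) = (2s + 10) + (2s - 2) = 4s + 8
Result: (4s + 8)/[(s - 1)(s + 5)]


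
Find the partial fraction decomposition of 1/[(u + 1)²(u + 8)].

Cover-up at u=-8: γ = 1/(-8 + 1)² = 1/49. Cover-up at u=-1: β = 1/(-1 + 8) = 1/7. Comparing u² coeff: α = -γ = -1/49
Result: (-1/49)/(u + 1) + (1/7)/(u + 1)² + (1/49)/(u + 8)


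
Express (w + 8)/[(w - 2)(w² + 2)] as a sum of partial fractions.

At w=2: A = (1·2 + 8)/(2² + 2) = 5/3. B = -A = -5/3, C = 1 - 2·A = -7/3
Result: (5/3)/(w - 2) - ((5/3)w + 7/3)/(w² + 2)


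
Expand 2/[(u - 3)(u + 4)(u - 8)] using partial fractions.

Using cover-up method: α = -2/35, β = 1/42, γ = 1/30
Result: (-2/35)/(u - 3) + (1/42)/(u + 4) + (1/30)/(u - 8)


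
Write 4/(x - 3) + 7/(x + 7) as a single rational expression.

Common denominator (x - 3)(x + 7). Numerator: 4(x + 7) + 7(x - 3) = (4x + 28) + (7x - 21) = 11x + 7
Result: (11x + 7)/[(x - 3)(x + 7)]


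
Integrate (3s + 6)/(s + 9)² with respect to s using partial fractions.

Decompose: A = 3, B = 3·(-9) + 6 = -21, so (3s + 6)/(s + 9)² = 3/(s + 9) - 21/(s + 9)². Integrate: ∫ A/(s + 9) ds = 3 ln|(s + 9)|; ∫ B/(s + 9)² ds = 21/(s + 9). Sum: 3 ln|(s + 9)| + 21/(s + 9) + C


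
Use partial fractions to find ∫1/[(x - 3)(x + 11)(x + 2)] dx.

Cover-up: P = 1/70, Q = 1/126, R = -1/45. Decomposition: (1/70)/(x - 3) + (1/126)/(x + 11) - (1/45)/(x + 2). Integrate each term: (1/70) ln|(x - 3)| + (1/126) ln|(x + 11)| - (1/45) ln|(x + 2)| + C


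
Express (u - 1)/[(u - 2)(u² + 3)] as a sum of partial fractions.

At u=2: P = (1·2 - 1)/(2² + 3) = 1/7. Q = -P = -1/7, R = 1 - 2·P = 5/7
Result: (1/7)/(u - 2) - ((1/7)u - 5/7)/(u² + 3)


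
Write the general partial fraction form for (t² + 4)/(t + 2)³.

Repeated linear factor (power 3): P/(t + 2) + Q/(t + 2)² + R/(t + 2)³


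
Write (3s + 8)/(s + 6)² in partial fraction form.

(3s + 8) = P(s + 6) + Q. At s = -6: Q = 3·(-6) + 8 = -10. Coeff of s: P = 3
Result: 3/(s + 6) - 10/(s + 6)²


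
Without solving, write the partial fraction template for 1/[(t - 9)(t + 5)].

Distinct linear factors: α/(t - 9) + β/(t + 5)


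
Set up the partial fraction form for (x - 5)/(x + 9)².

Repeated linear factor: P/(x + 9) + Q/(x + 9)²


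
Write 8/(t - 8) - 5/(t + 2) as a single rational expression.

Common denominator (t - 8)(t + 2). Numerator: 8(t + 2) - 5(t - 8) = (8t + 16) - (5t - 40) = 3t + 56
Result: (3t + 56)/[(t - 8)(t + 2)]


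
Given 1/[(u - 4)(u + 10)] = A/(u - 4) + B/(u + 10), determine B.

Cover-up at u = -10: B = 1/(-10 - 4) = -1/14


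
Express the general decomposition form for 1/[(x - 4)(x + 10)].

Distinct linear factors: P/(x - 4) + Q/(x + 10)


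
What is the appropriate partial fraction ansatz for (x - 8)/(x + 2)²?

Repeated linear factor: A/(x + 2) + B/(x + 2)²


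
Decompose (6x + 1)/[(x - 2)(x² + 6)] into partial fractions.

At x=2: A = (6·2 + 1)/(2² + 6) = 13/10. B = -A = -13/10, C = 6 - 2·A = 17/5
Result: (13/10)/(x - 2) - ((13/10)x - 17/5)/(x² + 6)


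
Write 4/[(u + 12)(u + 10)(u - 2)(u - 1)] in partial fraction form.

Using Heaviside cover-up: (-1/91)/(u + 12) + (1/66)/(u + 10) + (1/42)/(u - 2) - (4/143)/(u - 1)


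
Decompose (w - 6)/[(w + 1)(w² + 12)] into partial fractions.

At w=-1: α = (1·(-1) - 6)/((-1)² + 12) = -7/13. β = -α = 7/13, γ = 1 - (-1)·α = 6/13
Result: (-7/13)/(w + 1) + ((7/13)w + 6/13)/(w² + 12)


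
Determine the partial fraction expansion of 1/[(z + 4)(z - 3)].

1/(z + 4)(z - 3) = A/(z + 4) + B/(z - 3). A = 1/(-4 - 3) = -1/7, B = 1/(3 + 4) = 1/7
Result: (-1/7)/(z + 4) + (1/7)/(z - 3)


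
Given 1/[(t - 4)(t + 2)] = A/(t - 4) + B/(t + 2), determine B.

Cover-up at t = -2: B = 1/(-2 - 4) = -1/6


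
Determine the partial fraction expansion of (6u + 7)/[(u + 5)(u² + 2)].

At u=-5: α = (6·(-5) + 7)/((-5)² + 2) = -23/27. β = -α = 23/27, γ = 6 - (-5)·α = 47/27
Result: (-23/27)/(u + 5) + ((23/27)u + 47/27)/(u² + 2)


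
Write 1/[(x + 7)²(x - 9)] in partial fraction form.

Cover-up at x=9: C = 1/(9 + 7)² = 1/256. Cover-up at x=-7: B = 1/(-7 - 9) = -1/16. Comparing x² coeff: A = -C = -1/256
Result: (-1/256)/(x + 7) - (1/16)/(x + 7)² + (1/256)/(x - 9)


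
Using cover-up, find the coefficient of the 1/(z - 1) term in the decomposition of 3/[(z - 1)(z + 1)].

Cover (z - 1), set z=1: 3/((z + 1) at z=1) = 3/(2) = 3/2


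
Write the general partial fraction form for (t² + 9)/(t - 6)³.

Repeated linear factor (power 3): A/(t - 6) + B/(t - 6)² + C/(t - 6)³


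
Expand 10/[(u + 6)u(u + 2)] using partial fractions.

Using cover-up method: α = 5/12, β = 5/6, γ = -5/4
Result: (5/12)/(u + 6) + (5/6)/u - (5/4)/(u + 2)


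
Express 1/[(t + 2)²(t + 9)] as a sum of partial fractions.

Cover-up at t=-9: γ = 1/(-9 + 2)² = 1/49. Cover-up at t=-2: β = 1/(-2 + 9) = 1/7. Comparing t² coeff: α = -γ = -1/49
Result: (-1/49)/(t + 2) + (1/7)/(t + 2)² + (1/49)/(t + 9)


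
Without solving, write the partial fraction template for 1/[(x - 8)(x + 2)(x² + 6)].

Two linear + quadratic: P/(x - 8) + Q/(x + 2) + (Rx + S)/(x² + 6)


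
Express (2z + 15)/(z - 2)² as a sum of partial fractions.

(2z + 15) = α(z - 2) + β. At z = 2: β = 2·2 + 15 = 19. Coeff of z: α = 2
Result: 2/(z - 2) + 19/(z - 2)²


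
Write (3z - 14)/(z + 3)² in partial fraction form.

(3z - 14) = P(z + 3) + Q. At z = -3: Q = 3·(-3) - 14 = -23. Coeff of z: P = 3
Result: 3/(z + 3) - 23/(z + 3)²


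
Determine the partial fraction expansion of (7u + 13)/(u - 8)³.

(7u + 13) = P(u - 8)² + Q(u - 8) + R. At u = 8: R = 7·8 + 13 = 69. Coefficients: P = 0, Q = 7
Result: 7/(u - 8)² + 69/(u - 8)³


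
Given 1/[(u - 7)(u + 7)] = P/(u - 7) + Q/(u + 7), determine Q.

Cover-up at u = -7: Q = 1/(-7 - 7) = -1/14


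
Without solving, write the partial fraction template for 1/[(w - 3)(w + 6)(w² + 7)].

Two linear + quadratic: A/(w - 3) + B/(w + 6) + (Cw + D)/(w² + 7)


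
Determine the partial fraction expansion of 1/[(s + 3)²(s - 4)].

Cover-up at s=4: C = 1/(4 + 3)² = 1/49. Cover-up at s=-3: B = 1/(-3 - 4) = -1/7. Comparing s² coeff: A = -C = -1/49
Result: (-1/49)/(s + 3) - (1/7)/(s + 3)² + (1/49)/(s - 4)


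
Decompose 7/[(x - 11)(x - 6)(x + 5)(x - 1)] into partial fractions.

Using Heaviside cover-up: (7/800)/(x - 11) - (7/275)/(x - 6) - (7/1056)/(x + 5) + (7/300)/(x - 1)


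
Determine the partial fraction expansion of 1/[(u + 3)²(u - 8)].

Cover-up at u=8: R = 1/(8 + 3)² = 1/121. Cover-up at u=-3: Q = 1/(-3 - 8) = -1/11. Comparing u² coeff: P = -R = -1/121
Result: (-1/121)/(u + 3) - (1/11)/(u + 3)² + (1/121)/(u - 8)


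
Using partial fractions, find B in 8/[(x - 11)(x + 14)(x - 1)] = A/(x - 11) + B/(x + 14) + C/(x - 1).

Cover-up at x = -14: B = 8/[(-14 - 11)(-14 - 1)] = 8/[(-25)(-15)] = 8/375


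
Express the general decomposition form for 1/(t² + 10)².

Repeated quadratic factor: (Pt + Q)/(t² + 10) + (Rt + S)/(t² + 10)²


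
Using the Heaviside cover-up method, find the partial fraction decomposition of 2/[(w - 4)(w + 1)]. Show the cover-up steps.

Cover (w - 4): set w=4, get A = 2/(4 + 1) = 2/5. Cover (w + 1): set w=-1, get B = 2/(-1 - 4) = -2/5.
Result: (2/5)/(w - 4) - (2/5)/(w + 1)


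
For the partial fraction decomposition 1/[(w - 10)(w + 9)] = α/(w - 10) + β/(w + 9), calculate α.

Cover-up at w = 10: α = 1/(10 + 9) = 1/19


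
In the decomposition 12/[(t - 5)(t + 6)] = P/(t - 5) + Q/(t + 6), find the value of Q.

Cover-up at t = -6: Q = 12/(-6 - 5) = -12/11


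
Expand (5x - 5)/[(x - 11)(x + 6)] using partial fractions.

At x=11: A = (5·11 - 5)/(11 + 6) = 50/17. At x=-6: B = (5·(-6) - 5)/(-6 - 11) = 35/17
Result: (50/17)/(x - 11) + (35/17)/(x + 6)


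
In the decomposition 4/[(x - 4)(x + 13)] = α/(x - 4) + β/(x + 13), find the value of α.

Cover-up at x = 4: α = 4/(4 + 13) = 4/17


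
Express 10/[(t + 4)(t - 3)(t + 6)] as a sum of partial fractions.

Using cover-up method: P = -5/7, Q = 10/63, R = 5/9
Result: (-5/7)/(t + 4) + (10/63)/(t - 3) + (5/9)/(t + 6)


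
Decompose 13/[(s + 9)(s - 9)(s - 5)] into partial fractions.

Using cover-up method: A = 13/252, B = 13/72, C = -13/56
Result: (13/252)/(s + 9) + (13/72)/(s - 9) - (13/56)/(s - 5)


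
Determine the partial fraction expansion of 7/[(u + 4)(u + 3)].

7/(u + 4)(u + 3) = α/(u + 4) + β/(u + 3). α = 7/(-4 + 3) = -7, β = 7/(-3 + 4) = 7
Result: -7/(u + 4) + 7/(u + 3)


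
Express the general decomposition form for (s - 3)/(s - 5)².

Repeated linear factor: α/(s - 5) + β/(s - 5)²


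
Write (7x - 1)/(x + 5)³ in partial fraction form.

(7x - 1) = A(x + 5)² + B(x + 5) + C. At x = -5: C = 7·(-5) - 1 = -36. Coefficients: A = 0, B = 7
Result: 7/(x + 5)² - 36/(x + 5)³


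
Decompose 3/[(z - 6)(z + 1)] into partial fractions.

3/(z - 6)(z + 1) = A/(z - 6) + B/(z + 1). A = 3/(6 + 1) = 3/7, B = 3/(-1 - 6) = -3/7
Result: (3/7)/(z - 6) - (3/7)/(z + 1)


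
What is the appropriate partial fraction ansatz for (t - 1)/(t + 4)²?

Repeated linear factor: P/(t + 4) + Q/(t + 4)²


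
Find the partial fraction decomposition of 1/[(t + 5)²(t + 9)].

Cover-up at t=-9: R = 1/(-9 + 5)² = 1/16. Cover-up at t=-5: Q = 1/(-5 + 9) = 1/4. Comparing t² coeff: P = -R = -1/16
Result: (-1/16)/(t + 5) + (1/4)/(t + 5)² + (1/16)/(t + 9)


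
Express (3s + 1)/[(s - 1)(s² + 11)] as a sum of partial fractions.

At s=1: A = (3·1 + 1)/(1² + 11) = 1/3. B = -A = -1/3, C = 3 - 1·A = 8/3
Result: (1/3)/(s - 1) - ((1/3)s - 8/3)/(s² + 11)


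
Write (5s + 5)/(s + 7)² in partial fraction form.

(5s + 5) = α(s + 7) + β. At s = -7: β = 5·(-7) + 5 = -30. Coeff of s: α = 5
Result: 5/(s + 7) - 30/(s + 7)²


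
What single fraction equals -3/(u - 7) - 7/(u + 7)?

Common denominator (u - 7)(u + 7). Numerator: -3(u + 7) - 7(u - 7) = (-3u - 21) - (7u - 49) = -10u + 28
Result: (-10u + 28)/[(u - 7)(u + 7)]


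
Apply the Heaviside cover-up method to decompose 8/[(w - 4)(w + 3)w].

Cover (w - 4), w=4: A = 8/[(4 + 3)(4 - 0)] = 2/7. Cover (w + 3), w=-3: B = 8/[(-3 - 4)(-3 - 0)] = 8/21. Cover w, w=0: C = 8/[(0 - 4)(0 + 3)] = -2/3.
Result: (2/7)/(w - 4) + (8/21)/(w + 3) - (2/3)/w


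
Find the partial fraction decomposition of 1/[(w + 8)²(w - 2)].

Cover-up at w=2: C = 1/(2 + 8)² = 1/100. Cover-up at w=-8: B = 1/(-8 - 2) = -1/10. Comparing w² coeff: A = -C = -1/100
Result: (-1/100)/(w + 8) - (1/10)/(w + 8)² + (1/100)/(w - 2)


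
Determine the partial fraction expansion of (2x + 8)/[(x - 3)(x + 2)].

At x=3: A = (2·3 + 8)/(3 + 2) = 14/5. At x=-2: B = (2·(-2) + 8)/(-2 - 3) = -4/5
Result: (14/5)/(x - 3) - (4/5)/(x + 2)


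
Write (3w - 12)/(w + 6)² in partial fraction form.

(3w - 12) = P(w + 6) + Q. At w = -6: Q = 3·(-6) - 12 = -30. Coeff of w: P = 3
Result: 3/(w + 6) - 30/(w + 6)²


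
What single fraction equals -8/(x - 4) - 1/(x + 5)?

Common denominator (x - 4)(x + 5). Numerator: -8(x + 5) - 1(x - 4) = (-8x - 40) - (x - 4) = -9x - 36
Result: (-9x - 36)/[(x - 4)(x + 5)]


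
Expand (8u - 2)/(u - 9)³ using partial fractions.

(8u - 2) = α(u - 9)² + β(u - 9) + γ. At u = 9: γ = 8·9 - 2 = 70. Coefficients: α = 0, β = 8
Result: 8/(u - 9)² + 70/(u - 9)³


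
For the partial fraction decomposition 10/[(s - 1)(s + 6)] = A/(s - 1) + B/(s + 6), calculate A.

Cover-up at s = 1: A = 10/(1 + 6) = 10/7


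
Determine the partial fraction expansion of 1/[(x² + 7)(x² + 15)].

Coefficient matching gives A = C = 0, B = 1/(15-7) = 1/8, D = -B = -1/8
Result: (1/8)/(x² + 7) - (1/8)/(x² + 15)


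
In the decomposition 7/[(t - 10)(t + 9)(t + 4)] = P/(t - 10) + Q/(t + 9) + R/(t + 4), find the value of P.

Cover-up at t = 10: P = 7/[(10 + 9)(10 + 4)] = 7/[(19)(14)] = 7/266 = 1/38


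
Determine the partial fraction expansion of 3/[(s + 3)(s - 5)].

3/(s + 3)(s - 5) = α/(s + 3) + β/(s - 5). α = 3/(-3 - 5) = -3/8, β = 3/(5 + 3) = 3/8
Result: (-3/8)/(s + 3) + (3/8)/(s - 5)


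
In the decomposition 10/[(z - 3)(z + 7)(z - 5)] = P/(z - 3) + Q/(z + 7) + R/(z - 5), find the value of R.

Cover-up at z = 5: R = 10/[(5 - 3)(5 + 7)] = 10/[(2)(12)] = 10/24 = 5/12


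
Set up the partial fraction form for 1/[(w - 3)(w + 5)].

Distinct linear factors: A/(w - 3) + B/(w + 5)


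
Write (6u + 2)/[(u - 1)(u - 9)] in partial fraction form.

At u=1: α = (6·1 + 2)/(1 - 9) = -1. At u=9: β = (6·9 + 2)/(9 - 1) = 7
Result: -1/(u - 1) + 7/(u - 9)


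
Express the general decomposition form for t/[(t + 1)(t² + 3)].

Linear + irreducible quadratic: α/(t + 1) + (βt + γ)/(t² + 3)


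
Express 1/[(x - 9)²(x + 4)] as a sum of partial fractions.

Cover-up at x=-4: R = 1/(-4 - 9)² = 1/169. Cover-up at x=9: Q = 1/(9 + 4) = 1/13. Comparing x² coeff: P = -R = -1/169
Result: (-1/169)/(x - 9) + (1/13)/(x - 9)² + (1/169)/(x + 4)


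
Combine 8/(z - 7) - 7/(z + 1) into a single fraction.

Common denominator (z - 7)(z + 1). Numerator: 8(z + 1) - 7(z - 7) = (8z + 8) - (7z - 49) = z + 57
Result: (z + 57)/[(z - 7)(z + 1)]


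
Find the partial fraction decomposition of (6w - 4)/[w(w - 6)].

At w=0: P = (6·0 - 4)/(0 - 6) = 2/3. At w=6: Q = (6·6 - 4)/(6 - 0) = 16/3
Result: (2/3)/w + (16/3)/(w - 6)


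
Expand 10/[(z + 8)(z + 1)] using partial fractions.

10/(z + 8)(z + 1) = α/(z + 8) + β/(z + 1). α = 10/(-8 + 1) = -10/7, β = 10/(-1 + 8) = 10/7
Result: (-10/7)/(z + 8) + (10/7)/(z + 1)


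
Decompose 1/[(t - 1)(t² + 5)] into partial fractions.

Cover-up at t = 1: P = 1/(1² + 5) = 1/6. Then Q = -P = -1/6, R = -P·(0 + 1) = -1/6
Result: (1/6)/(t - 1) - ((1/6)t + 1/6)/(t² + 5)


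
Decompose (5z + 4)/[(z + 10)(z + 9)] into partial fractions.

At z=-10: α = (5·(-10) + 4)/(-10 + 9) = 46. At z=-9: β = (5·(-9) + 4)/(-9 + 10) = -41
Result: 46/(z + 10) - 41/(z + 9)


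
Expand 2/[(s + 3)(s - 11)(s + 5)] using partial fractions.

Using cover-up method: A = -1/14, B = 1/112, C = 1/16
Result: (-1/14)/(s + 3) + (1/112)/(s - 11) + (1/16)/(s + 5)


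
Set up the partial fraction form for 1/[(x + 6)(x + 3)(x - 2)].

Three distinct linear factors: A/(x + 6) + B/(x + 3) + C/(x - 2)


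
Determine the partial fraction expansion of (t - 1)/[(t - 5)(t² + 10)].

At t=5: P = (1·5 - 1)/(5² + 10) = 4/35. Q = -P = -4/35, R = 1 - 5·P = 3/7
Result: (4/35)/(t - 5) - ((4/35)t - 3/7)/(t² + 10)


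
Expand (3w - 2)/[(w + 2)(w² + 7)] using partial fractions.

At w=-2: A = (3·(-2) - 2)/((-2)² + 7) = -8/11. B = -A = 8/11, C = 3 - (-2)·A = 17/11
Result: (-8/11)/(w + 2) + ((8/11)w + 17/11)/(w² + 7)


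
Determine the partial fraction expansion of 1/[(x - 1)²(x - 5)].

Cover-up at x=5: γ = 1/(5 - 1)² = 1/16. Cover-up at x=1: β = 1/(1 - 5) = -1/4. Comparing x² coeff: α = -γ = -1/16
Result: (-1/16)/(x - 1) - (1/4)/(x - 1)² + (1/16)/(x - 5)


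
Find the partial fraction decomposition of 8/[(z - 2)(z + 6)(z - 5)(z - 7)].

Using Heaviside cover-up: (1/15)/(z - 2) - (1/143)/(z + 6) - (4/33)/(z - 5) + (4/65)/(z - 7)


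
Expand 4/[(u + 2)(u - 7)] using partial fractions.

4/(u + 2)(u - 7) = α/(u + 2) + β/(u - 7). α = 4/(-2 - 7) = -4/9, β = 4/(7 + 2) = 4/9
Result: (-4/9)/(u + 2) + (4/9)/(u - 7)


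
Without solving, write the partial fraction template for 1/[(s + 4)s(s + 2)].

Three distinct linear factors: A/(s + 4) + B/s + C/(s + 2)


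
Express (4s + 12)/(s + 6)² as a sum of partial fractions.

(4s + 12) = P(s + 6) + Q. At s = -6: Q = 4·(-6) + 12 = -12. Coeff of s: P = 4
Result: 4/(s + 6) - 12/(s + 6)²


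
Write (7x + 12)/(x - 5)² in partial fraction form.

(7x + 12) = P(x - 5) + Q. At x = 5: Q = 7·5 + 12 = 47. Coeff of x: P = 7
Result: 7/(x - 5) + 47/(x - 5)²


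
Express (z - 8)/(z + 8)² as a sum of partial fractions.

(z - 8) = α(z + 8) + β. At z = -8: β = 1·(-8) - 8 = -16. Coeff of z: α = 1
Result: 1/(z + 8) - 16/(z + 8)²


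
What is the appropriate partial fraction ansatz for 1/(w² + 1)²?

Repeated quadratic factor: (Aw + B)/(w² + 1) + (Cw + D)/(w² + 1)²


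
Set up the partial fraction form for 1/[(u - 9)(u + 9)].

Distinct linear factors: α/(u - 9) + β/(u + 9)


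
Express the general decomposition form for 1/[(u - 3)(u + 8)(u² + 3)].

Two linear + quadratic: α/(u - 3) + β/(u + 8) + (γu + δ)/(u² + 3)


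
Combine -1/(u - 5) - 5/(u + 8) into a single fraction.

Common denominator (u - 5)(u + 8). Numerator: -1(u + 8) - 5(u - 5) = (-u - 8) - (5u - 25) = -6u + 17
Result: (-6u + 17)/[(u - 5)(u + 8)]


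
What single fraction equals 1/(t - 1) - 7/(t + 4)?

Common denominator (t - 1)(t + 4). Numerator: 1(t + 4) - 7(t - 1) = (t + 4) - (7t - 7) = -6t + 11
Result: (-6t + 11)/[(t - 1)(t + 4)]


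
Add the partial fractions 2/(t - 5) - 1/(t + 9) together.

Common denominator (t - 5)(t + 9). Numerator: 2(t + 9) - 1(t - 5) = (2t + 18) - (t - 5) = t + 23
Result: (t + 23)/[(t - 5)(t + 9)]


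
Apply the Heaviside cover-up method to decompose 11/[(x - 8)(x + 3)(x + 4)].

Cover (x - 8), x=8: α = 11/[(8 + 3)(8 + 4)] = 1/12. Cover (x + 3), x=-3: β = 11/[(-3 - 8)(-3 + 4)] = -1. Cover (x + 4), x=-4: γ = 11/[(-4 - 8)(-4 + 3)] = 11/12.
Result: (1/12)/(x - 8) - 1/(x + 3) + (11/12)/(x + 4)


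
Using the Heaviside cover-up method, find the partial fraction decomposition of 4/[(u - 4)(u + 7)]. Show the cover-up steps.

Cover (u - 4): set u=4, get α = 4/(4 + 7) = 4/11. Cover (u + 7): set u=-7, get β = 4/(-7 - 4) = -4/11.
Result: (4/11)/(u - 4) - (4/11)/(u + 7)


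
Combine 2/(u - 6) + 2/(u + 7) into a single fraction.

Common denominator (u - 6)(u + 7). Numerator: 2(u + 7) + 2(u - 6) = (2u + 14) + (2u - 12) = 4u + 2
Result: (4u + 2)/[(u - 6)(u + 7)]


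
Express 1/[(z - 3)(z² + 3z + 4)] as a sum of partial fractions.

Cover-up at z = 3: α = 1/(3² + 3·3 + 4) = 1/22. Then β = -α = -1/22, γ = -α·(3 + 3) = -3/11
Result: (1/22)/(z - 3) - ((1/22)z + 3/11)/(z² + 3z + 4)


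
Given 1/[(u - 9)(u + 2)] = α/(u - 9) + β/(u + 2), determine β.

Cover-up at u = -2: β = 1/(-2 - 9) = -1/11


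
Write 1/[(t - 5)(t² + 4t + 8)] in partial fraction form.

Cover-up at t = 5: A = 1/(5² + 4·5 + 8) = 1/53. Then B = -A = -1/53, C = -A·(4 + 5) = -9/53
Result: (1/53)/(t - 5) - ((1/53)t + 9/53)/(t² + 4t + 8)


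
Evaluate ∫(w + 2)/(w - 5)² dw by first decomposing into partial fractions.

Decompose: A = 1, B = 1·5 + 2 = 7, so (w + 2)/(w - 5)² = 1/(w - 5) + 7/(w - 5)². Integrate: ∫ A/(w - 5) dw = ln|(w - 5)|; ∫ B/(w - 5)² dw = -7/(w - 5). Sum: ln|(w - 5)| - 7/(w - 5) + C


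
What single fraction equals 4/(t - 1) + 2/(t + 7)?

Common denominator (t - 1)(t + 7). Numerator: 4(t + 7) + 2(t - 1) = (4t + 28) + (2t - 2) = 6t + 26
Result: (6t + 26)/[(t - 1)(t + 7)]


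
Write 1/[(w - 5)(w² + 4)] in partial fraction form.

Cover-up at w = 5: A = 1/(5² + 4) = 1/29. Then B = -A = -1/29, C = -A·(0 + 5) = -5/29
Result: (1/29)/(w - 5) - ((1/29)w + 5/29)/(w² + 4)


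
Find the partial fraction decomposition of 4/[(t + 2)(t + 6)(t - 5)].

Using cover-up method: α = -1/7, β = 1/11, γ = 4/77
Result: (-1/7)/(t + 2) + (1/11)/(t + 6) + (4/77)/(t - 5)


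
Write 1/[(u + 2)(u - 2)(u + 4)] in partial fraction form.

Using cover-up method: P = -1/8, Q = 1/24, R = 1/12
Result: (-1/8)/(u + 2) + (1/24)/(u - 2) + (1/12)/(u + 4)


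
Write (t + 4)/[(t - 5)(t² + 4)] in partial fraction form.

At t=5: P = (1·5 + 4)/(5² + 4) = 9/29. Q = -P = -9/29, R = 1 - 5·P = -16/29
Result: (9/29)/(t - 5) - ((9/29)t + 16/29)/(t² + 4)


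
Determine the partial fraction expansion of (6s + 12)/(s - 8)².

(6s + 12) = α(s - 8) + β. At s = 8: β = 6·8 + 12 = 60. Coeff of s: α = 6
Result: 6/(s - 8) + 60/(s - 8)²


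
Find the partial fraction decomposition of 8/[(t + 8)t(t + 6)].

Using cover-up method: P = 1/2, Q = 1/6, R = -2/3
Result: (1/2)/(t + 8) + (1/6)/t - (2/3)/(t + 6)


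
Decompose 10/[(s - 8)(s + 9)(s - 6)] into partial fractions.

Using cover-up method: P = 5/17, Q = 2/51, R = -1/3
Result: (5/17)/(s - 8) + (2/51)/(s + 9) - (1/3)/(s - 6)


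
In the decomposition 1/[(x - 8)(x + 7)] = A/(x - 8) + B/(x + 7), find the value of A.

Cover-up at x = 8: A = 1/(8 + 7) = 1/15


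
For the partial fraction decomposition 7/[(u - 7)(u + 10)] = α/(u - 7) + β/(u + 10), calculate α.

Cover-up at u = 7: α = 7/(7 + 10) = 7/17


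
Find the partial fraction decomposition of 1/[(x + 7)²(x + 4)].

Cover-up at x=-4: C = 1/(-4 + 7)² = 1/9. Cover-up at x=-7: B = 1/(-7 + 4) = -1/3. Comparing x² coeff: A = -C = -1/9
Result: (-1/9)/(x + 7) - (1/3)/(x + 7)² + (1/9)/(x + 4)


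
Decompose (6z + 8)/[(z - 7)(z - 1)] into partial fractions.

At z=7: A = (6·7 + 8)/(7 - 1) = 25/3. At z=1: B = (6·1 + 8)/(1 - 7) = -7/3
Result: (25/3)/(z - 7) - (7/3)/(z - 1)


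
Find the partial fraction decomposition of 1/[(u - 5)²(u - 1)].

Cover-up at u=1: γ = 1/(1 - 5)² = 1/16. Cover-up at u=5: β = 1/(5 - 1) = 1/4. Comparing u² coeff: α = -γ = -1/16
Result: (-1/16)/(u - 5) + (1/4)/(u - 5)² + (1/16)/(u - 1)


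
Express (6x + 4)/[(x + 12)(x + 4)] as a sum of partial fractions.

At x=-12: α = (6·(-12) + 4)/(-12 + 4) = 17/2. At x=-4: β = (6·(-4) + 4)/(-4 + 12) = -5/2
Result: (17/2)/(x + 12) - (5/2)/(x + 4)


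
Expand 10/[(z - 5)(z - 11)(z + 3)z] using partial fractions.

Using Heaviside cover-up: (-1/24)/(z - 5) + (5/462)/(z - 11) - (5/168)/(z + 3) + (2/33)/z


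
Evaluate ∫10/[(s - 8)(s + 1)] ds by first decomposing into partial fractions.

Decompose: 10/[(s - 8)(s + 1)] = (10/9)/(s - 8) - (10/9)/(s + 1). Integrate each term: (10/9) ln|(s - 8)| - (10/9) ln|(s + 1)| + C


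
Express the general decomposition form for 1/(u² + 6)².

Repeated quadratic factor: (Pu + Q)/(u² + 6) + (Ru + S)/(u² + 6)²


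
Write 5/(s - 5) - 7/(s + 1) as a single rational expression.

Common denominator (s - 5)(s + 1). Numerator: 5(s + 1) - 7(s - 5) = (5s + 5) - (7s - 35) = -2s + 40
Result: (-2s + 40)/[(s - 5)(s + 1)]


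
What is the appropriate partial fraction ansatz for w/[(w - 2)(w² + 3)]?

Linear + irreducible quadratic: α/(w - 2) + (βw + γ)/(w² + 3)


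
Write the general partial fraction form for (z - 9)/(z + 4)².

Repeated linear factor: A/(z + 4) + B/(z + 4)²


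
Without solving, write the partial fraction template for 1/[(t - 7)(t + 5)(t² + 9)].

Two linear + quadratic: P/(t - 7) + Q/(t + 5) + (Rt + S)/(t² + 9)


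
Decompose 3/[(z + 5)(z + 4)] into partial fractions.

3/(z + 5)(z + 4) = α/(z + 5) + β/(z + 4). α = 3/(-5 + 4) = -3, β = 3/(-4 + 5) = 3
Result: -3/(z + 5) + 3/(z + 4)


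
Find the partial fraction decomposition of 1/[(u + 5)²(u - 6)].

Cover-up at u=6: C = 1/(6 + 5)² = 1/121. Cover-up at u=-5: B = 1/(-5 - 6) = -1/11. Comparing u² coeff: A = -C = -1/121
Result: (-1/121)/(u + 5) - (1/11)/(u + 5)² + (1/121)/(u - 6)


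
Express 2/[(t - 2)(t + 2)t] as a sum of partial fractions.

Using cover-up method: A = 1/4, B = 1/4, C = -1/2
Result: (1/4)/(t - 2) + (1/4)/(t + 2) - (1/2)/t


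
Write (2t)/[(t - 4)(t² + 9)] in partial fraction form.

At t=4: α = (2·4 + 0)/(4² + 9) = 8/25. β = -α = -8/25, γ = 2 - 4·α = 18/25
Result: (8/25)/(t - 4) - ((8/25)t - 18/25)/(t² + 9)


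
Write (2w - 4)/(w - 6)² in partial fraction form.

(2w - 4) = P(w - 6) + Q. At w = 6: Q = 2·6 - 4 = 8. Coeff of w: P = 2
Result: 2/(w - 6) + 8/(w - 6)²


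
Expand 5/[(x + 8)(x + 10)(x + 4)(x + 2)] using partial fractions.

Using Heaviside cover-up: (5/48)/(x + 8) - (5/96)/(x + 10) - (5/48)/(x + 4) + (5/96)/(x + 2)


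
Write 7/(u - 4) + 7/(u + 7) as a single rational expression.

Common denominator (u - 4)(u + 7). Numerator: 7(u + 7) + 7(u - 4) = (7u + 49) + (7u - 28) = 14u + 21
Result: (14u + 21)/[(u - 4)(u + 7)]


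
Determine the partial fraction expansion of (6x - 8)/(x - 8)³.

(6x - 8) = α(x - 8)² + β(x - 8) + γ. At x = 8: γ = 6·8 - 8 = 40. Coefficients: α = 0, β = 6
Result: 6/(x - 8)² + 40/(x - 8)³


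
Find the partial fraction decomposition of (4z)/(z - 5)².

(4z) = A(z - 5) + B. At z = 5: B = 4·5 + 0 = 20. Coeff of z: A = 4
Result: 4/(z - 5) + 20/(z - 5)²


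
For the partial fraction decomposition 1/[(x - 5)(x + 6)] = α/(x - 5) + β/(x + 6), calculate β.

Cover-up at x = -6: β = 1/(-6 - 5) = -1/11


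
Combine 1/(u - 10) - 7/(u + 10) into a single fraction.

Common denominator (u - 10)(u + 10). Numerator: 1(u + 10) - 7(u - 10) = (u + 10) - (7u - 70) = -6u + 80
Result: (-6u + 80)/[(u - 10)(u + 10)]


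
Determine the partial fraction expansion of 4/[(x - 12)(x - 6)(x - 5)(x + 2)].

Using Heaviside cover-up: (1/147)/(x - 12) - (1/12)/(x - 6) + (4/49)/(x - 5) - (1/196)/(x + 2)


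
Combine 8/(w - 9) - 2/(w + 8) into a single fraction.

Common denominator (w - 9)(w + 8). Numerator: 8(w + 8) - 2(w - 9) = (8w + 64) - (2w - 18) = 6w + 82
Result: (6w + 82)/[(w - 9)(w + 8)]


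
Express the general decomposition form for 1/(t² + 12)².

Repeated quadratic factor: (At + B)/(t² + 12) + (Ct + D)/(t² + 12)²


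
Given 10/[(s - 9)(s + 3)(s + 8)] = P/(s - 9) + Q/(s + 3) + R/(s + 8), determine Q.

Cover-up at s = -3: Q = 10/[(-3 - 9)(-3 + 8)] = 10/[(-12)(5)] = -10/60 = -1/6


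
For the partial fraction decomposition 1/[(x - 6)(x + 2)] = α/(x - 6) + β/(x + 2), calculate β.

Cover-up at x = -2: β = 1/(-2 - 6) = -1/8
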